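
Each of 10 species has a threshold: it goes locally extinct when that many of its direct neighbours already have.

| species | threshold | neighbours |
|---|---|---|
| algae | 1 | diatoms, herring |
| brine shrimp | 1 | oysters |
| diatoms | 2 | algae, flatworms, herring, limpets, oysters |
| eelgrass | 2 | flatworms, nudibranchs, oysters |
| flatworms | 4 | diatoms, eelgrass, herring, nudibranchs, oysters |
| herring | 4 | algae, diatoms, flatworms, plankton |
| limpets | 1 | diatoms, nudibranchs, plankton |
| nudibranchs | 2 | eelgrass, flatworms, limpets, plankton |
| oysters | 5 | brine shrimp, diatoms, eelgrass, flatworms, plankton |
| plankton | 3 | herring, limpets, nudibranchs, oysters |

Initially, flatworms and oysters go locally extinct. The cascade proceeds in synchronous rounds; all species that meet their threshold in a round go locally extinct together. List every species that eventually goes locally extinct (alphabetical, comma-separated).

algae, brine shrimp, diatoms, eelgrass, flatworms, herring, limpets, nudibranchs, oysters, plankton

Round 1 — flatworms, oysters go locally extinct (initial).
Round 2 — checking thresholds:
  brine shrimp: 1 of 1 neighbours ≥ 1, goes locally extinct.
  diatoms: 2 of 5 neighbours ≥ 2, goes locally extinct.
  eelgrass: 2 of 3 neighbours ≥ 2, goes locally extinct.
  herring: 1 of 4 neighbours < 4, below threshold.
  nudibranchs: 1 of 4 neighbours < 2, below threshold.
  plankton: 1 of 4 neighbours < 3, below threshold.
Round 3 — checking thresholds:
  algae: 1 of 2 neighbours ≥ 1, goes locally extinct.
  herring: 2 of 4 neighbours < 4, below threshold.
  limpets: 1 of 3 neighbours ≥ 1, goes locally extinct.
  nudibranchs: 2 of 4 neighbours ≥ 2, goes locally extinct.
  plankton: 1 of 4 neighbours < 3, below threshold.
Round 4 — checking thresholds:
  herring: 3 of 4 neighbours < 4, below threshold.
  plankton: 3 of 4 neighbours ≥ 3, goes locally extinct.
Round 5 — checking thresholds:
  herring: 4 of 4 neighbours ≥ 4, goes locally extinct.
Round 6 — no new extinctions; cascade stops.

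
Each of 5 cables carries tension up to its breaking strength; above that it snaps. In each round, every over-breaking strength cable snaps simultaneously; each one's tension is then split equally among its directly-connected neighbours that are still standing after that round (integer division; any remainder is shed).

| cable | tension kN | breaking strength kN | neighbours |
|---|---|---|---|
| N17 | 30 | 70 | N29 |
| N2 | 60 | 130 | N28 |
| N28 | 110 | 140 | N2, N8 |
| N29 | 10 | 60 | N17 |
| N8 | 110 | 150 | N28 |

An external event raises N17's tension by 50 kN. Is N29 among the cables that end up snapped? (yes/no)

Round 1 — N17 at 80 > 70. N17 snaps.
  N17 sheds 80 kN to N29: 80 each.
    N29: 10+80 = 90 > 60
Round 2 — N29 snaps.
  N29 sheds 90 kN: no online neighbours, lost.
No further breaks.

yes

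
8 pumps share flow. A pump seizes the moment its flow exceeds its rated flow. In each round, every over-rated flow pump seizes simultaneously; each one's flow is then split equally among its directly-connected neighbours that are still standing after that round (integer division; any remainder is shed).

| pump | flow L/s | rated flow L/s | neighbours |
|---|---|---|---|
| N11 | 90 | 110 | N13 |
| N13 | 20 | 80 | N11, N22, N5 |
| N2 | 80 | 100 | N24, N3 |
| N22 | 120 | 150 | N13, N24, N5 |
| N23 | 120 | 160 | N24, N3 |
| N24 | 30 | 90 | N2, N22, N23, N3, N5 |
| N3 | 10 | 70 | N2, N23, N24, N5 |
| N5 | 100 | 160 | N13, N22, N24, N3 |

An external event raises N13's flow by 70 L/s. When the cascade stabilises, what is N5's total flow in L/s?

Round 1 — N13 at 90 > 80. N13 seizes.
  N13 sheds 90 L/s to N11, N22, N5: 30 each.
    N11: 90+30 = 120 > 110
    N22: 120+30 = 150 ≤ 150
    N5: 100+30 = 130 ≤ 160
Round 2 — N11 seizes.
  N11 sheds 120 L/s: no online neighbours, lost.
No further seizures.

130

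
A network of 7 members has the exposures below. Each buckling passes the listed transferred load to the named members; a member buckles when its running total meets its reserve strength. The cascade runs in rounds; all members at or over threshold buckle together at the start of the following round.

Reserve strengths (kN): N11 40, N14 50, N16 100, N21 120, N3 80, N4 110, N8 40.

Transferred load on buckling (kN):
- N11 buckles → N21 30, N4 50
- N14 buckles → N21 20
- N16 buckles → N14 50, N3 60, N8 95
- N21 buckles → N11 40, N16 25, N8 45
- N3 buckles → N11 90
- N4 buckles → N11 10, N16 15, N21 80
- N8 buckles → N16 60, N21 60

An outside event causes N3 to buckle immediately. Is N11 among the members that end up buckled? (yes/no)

Round 1 — N3 buckles (initial).
  N11: +90 → 90 ≥ 40
Round 2 — N11 buckles.
  N21: +30 → 30 < 120
  N4: +50 → 50 < 110
No further bucklings.

yes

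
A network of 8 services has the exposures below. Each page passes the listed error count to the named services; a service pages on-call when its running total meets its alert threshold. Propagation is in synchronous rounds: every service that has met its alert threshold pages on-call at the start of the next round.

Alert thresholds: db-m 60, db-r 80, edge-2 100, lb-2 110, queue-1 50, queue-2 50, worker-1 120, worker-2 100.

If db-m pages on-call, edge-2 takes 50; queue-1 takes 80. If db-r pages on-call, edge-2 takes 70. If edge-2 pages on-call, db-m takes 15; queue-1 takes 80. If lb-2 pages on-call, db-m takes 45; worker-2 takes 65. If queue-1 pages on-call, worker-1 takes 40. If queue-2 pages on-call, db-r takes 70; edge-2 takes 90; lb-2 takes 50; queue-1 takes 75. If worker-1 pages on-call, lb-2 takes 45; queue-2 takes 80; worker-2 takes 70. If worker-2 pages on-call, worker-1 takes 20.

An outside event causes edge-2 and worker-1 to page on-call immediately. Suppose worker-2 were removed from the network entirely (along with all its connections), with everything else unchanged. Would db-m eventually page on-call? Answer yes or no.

With worker-2 removed:
Round 1 — edge-2, worker-1 page on-call (initial).
  db-m: +15 → 15 < 60
  lb-2: +45 → 45 < 110
  queue-1: +80 → 80 ≥ 50
  queue-2: +80 → 80 ≥ 50
Round 2 — queue-1, queue-2 page on-call.
  db-r: +70 → 70 < 80
  lb-2: +50 → 95 < 110
No further pages.

no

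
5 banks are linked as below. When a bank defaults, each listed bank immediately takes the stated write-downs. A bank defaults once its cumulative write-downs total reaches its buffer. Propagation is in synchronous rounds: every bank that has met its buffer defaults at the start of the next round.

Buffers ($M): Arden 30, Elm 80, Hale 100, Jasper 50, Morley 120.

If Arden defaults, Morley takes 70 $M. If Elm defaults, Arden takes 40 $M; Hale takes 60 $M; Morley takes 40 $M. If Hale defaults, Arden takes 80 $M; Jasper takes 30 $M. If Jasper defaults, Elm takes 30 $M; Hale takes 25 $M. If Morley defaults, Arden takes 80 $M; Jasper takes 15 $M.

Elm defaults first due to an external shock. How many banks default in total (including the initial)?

2

Round 1 — Elm defaults (initial).
  Arden: +40 → 40 ≥ 30
  Hale: +60 → 60 < 100
  Morley: +40 → 40 < 120
Round 2 — Arden defaults.
  Morley: +70 → 110 < 120
No further defaults.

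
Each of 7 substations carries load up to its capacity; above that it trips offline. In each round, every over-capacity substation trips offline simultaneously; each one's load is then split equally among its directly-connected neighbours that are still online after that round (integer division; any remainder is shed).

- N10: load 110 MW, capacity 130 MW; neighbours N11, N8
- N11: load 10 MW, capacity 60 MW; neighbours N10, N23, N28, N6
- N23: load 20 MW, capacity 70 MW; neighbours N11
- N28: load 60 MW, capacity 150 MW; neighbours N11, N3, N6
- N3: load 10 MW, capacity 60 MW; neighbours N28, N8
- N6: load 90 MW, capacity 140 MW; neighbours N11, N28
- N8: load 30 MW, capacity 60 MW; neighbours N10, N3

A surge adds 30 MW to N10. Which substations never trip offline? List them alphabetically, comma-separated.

Round 1 — N10 at 140 > 130. N10 trips offline.
  N10 sheds 140 MW to N11, N8: 70 each.
    N11: 10+70 = 80 > 60
    N8: 30+70 = 100 > 60
Round 2 — N11, N8 trip offline.
  N11 sheds 80 MW to N23, N28, N6: 26 each (2 lost).
    N23: 20+26 = 46 ≤ 70
    N28: 60+26 = 86 ≤ 150
    N6: 90+26 = 116 ≤ 140
  N8 sheds 100 MW to N3: 100 each.
    N3: 10+100 = 110 > 60
Round 3 — N3 trips offline.
  N3 sheds 110 MW to N28: 110 each.
    N28: 86+110 = 196 > 150
Round 4 — N28 trips offline.
  N28 sheds 196 MW to N6: 196 each.
    N6: 116+196 = 312 > 140
Round 5 — N6 trips offline.
  N6 sheds 312 MW: no online neighbours, lost.
No further trips.

N23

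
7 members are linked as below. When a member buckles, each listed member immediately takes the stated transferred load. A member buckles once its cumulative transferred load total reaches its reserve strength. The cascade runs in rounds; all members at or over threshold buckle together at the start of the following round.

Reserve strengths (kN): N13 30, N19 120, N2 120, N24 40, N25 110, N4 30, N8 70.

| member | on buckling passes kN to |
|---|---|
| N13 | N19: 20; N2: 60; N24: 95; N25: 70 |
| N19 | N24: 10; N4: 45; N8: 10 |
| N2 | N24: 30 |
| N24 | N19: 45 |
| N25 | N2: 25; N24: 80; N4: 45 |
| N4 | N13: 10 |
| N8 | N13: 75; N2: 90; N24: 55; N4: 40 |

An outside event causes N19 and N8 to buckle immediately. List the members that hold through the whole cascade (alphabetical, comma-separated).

N25

Round 1 — N19, N8 buckle (initial).
  N13: +75 → 75 ≥ 30
  N2: +90 → 90 < 120
  N24: +10+55 → 65 ≥ 40
  N4: +45+40 → 85 ≥ 30
Round 2 — N13, N24, N4 buckle.
  N2: +60 → 150 ≥ 120
  N25: +70 → 70 < 110
Round 3 — N2 buckles.
No further bucklings.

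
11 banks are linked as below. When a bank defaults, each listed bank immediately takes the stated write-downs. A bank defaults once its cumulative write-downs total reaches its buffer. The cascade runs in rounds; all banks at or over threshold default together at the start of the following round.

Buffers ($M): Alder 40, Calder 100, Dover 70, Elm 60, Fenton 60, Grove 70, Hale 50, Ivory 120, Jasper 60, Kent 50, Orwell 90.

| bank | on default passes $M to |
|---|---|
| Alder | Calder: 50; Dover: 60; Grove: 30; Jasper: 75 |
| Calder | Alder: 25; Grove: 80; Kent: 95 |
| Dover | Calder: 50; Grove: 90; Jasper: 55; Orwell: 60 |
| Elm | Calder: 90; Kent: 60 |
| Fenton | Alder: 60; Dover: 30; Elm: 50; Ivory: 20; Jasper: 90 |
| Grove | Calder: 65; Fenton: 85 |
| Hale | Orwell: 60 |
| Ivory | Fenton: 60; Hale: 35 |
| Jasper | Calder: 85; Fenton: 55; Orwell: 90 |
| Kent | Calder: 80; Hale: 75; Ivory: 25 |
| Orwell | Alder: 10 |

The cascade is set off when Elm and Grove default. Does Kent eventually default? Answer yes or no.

Round 1 — Elm, Grove default (initial).
  Calder: +90+65 → 155 ≥ 100
  Fenton: +85 → 85 ≥ 60
  Kent: +60 → 60 ≥ 50
Round 2 — Calder, Fenton, Kent default.
  Alder: +25+60 → 85 ≥ 40
  Dover: +30 → 30 < 70
  Hale: +75 → 75 ≥ 50
  Ivory: +20+25 → 45 < 120
  Jasper: +90 → 90 ≥ 60
Round 3 — Alder, Hale, Jasper default.
  Dover: +60 → 90 ≥ 70
  Orwell: +60+90 → 150 ≥ 90
Round 4 — Dover, Orwell default.
No further defaults.

yes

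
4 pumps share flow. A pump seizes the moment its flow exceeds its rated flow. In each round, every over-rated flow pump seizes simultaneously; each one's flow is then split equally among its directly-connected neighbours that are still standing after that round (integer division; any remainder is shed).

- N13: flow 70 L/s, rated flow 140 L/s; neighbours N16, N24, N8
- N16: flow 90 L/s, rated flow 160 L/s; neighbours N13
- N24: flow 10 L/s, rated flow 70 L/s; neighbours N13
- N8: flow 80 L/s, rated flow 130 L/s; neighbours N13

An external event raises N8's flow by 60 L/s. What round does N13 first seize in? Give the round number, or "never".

Round 1 — N8 at 140 > 130. N8 seizes.
  N8 sheds 140 L/s to N13: 140 each.
    N13: 70+140 = 210 > 140
Round 2 — N13 seizes.
  N13 sheds 210 L/s to N16, N24: 105 each.
    N16: 90+105 = 195 > 160
    N24: 10+105 = 115 > 70
Round 3 — N16, N24 seize.
  N16 sheds 195 L/s: no online neighbours, lost.
  N24 sheds 115 L/s: no online neighbours, lost.
No further seizures.

2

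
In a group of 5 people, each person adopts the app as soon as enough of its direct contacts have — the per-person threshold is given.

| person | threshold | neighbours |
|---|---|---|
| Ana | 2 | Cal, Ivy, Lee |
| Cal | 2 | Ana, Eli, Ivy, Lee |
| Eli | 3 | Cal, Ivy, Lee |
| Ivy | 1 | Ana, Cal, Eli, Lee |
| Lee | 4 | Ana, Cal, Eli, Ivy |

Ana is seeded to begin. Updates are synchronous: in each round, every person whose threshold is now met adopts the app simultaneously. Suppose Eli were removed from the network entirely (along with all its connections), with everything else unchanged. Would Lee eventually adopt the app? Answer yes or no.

no

With Eli removed:
Round 1 — Ana adopts the app (initial).
Round 2 — checking thresholds:
  Cal: 1 of 3 neighbours < 2, not yet.
  Ivy: 1 of 3 neighbours ≥ 1, adopts the app.
  Lee: 1 of 3 neighbours < 4, not yet.
Round 3 — checking thresholds:
  Cal: 2 of 3 neighbours ≥ 2, adopts the app.
  Lee: 2 of 3 neighbours < 4, not yet.
Round 4 — no new adoptions; cascade stops.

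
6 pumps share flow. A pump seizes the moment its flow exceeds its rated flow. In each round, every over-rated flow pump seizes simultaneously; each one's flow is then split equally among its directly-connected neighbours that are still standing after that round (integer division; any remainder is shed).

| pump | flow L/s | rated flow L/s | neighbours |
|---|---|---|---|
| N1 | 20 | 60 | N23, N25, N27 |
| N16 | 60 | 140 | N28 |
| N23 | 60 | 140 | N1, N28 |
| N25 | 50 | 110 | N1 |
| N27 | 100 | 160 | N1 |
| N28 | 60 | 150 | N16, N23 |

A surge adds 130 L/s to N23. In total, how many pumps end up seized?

Round 1 — N23 at 190 > 140. N23 seizes.
  N23 sheds 190 L/s to N1, N28: 95 each.
    N1: 20+95 = 115 > 60
    N28: 60+95 = 155 > 150
Round 2 — N1, N28 seize.
  N1 sheds 115 L/s to N25, N27: 57 each (1 lost).
    N25: 50+57 = 107 ≤ 110
    N27: 100+57 = 157 ≤ 160
  N28 sheds 155 L/s to N16: 155 each.
    N16: 60+155 = 215 > 140
Round 3 — N16 seizes.
  N16 sheds 215 L/s: no online neighbours, lost.
No further seizures.

4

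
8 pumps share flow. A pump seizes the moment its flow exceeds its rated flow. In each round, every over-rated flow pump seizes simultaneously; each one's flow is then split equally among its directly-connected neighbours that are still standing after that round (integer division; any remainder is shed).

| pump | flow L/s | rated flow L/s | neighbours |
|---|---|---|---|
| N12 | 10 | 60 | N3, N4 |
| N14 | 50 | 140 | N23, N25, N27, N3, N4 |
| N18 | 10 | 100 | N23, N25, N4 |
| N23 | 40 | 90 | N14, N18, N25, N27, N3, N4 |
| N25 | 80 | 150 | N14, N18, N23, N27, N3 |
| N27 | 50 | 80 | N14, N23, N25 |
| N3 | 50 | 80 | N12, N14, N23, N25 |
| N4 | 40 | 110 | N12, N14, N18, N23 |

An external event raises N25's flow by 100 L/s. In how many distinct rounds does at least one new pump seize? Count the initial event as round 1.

Round 1 — N25 at 180 > 150. N25 seizes.
  N25 sheds 180 L/s to N14, N18, N23, N27, N3: 36 each.
    N14: 50+36 = 86 ≤ 140
    N18: 10+36 = 46 ≤ 100
    N23: 40+36 = 76 ≤ 90
    N27: 50+36 = 86 > 80
    N3: 50+36 = 86 > 80
Round 2 — N27, N3 seize.
  N27 sheds 86 L/s to N14, N23: 43 each.
    N14: 86+43 = 129 ≤ 140
    N23: 76+43 = 119 > 90
  N3 sheds 86 L/s to N12, N14, N23: 28 each (2 lost).
    N12: 10+28 = 38 ≤ 60
    N14: 129+28 = 157 > 140
    N23: 119+28 = 147 > 90
Round 3 — N14, N23 seize.
  N14 sheds 157 L/s to N4: 157 each.
    N4: 40+157 = 197 > 110
  N23 sheds 147 L/s to N18, N4: 73 each (1 lost).
    N18: 46+73 = 119 > 100
    N4: 197+73 = 270 > 110
Round 4 — N18, N4 seize.
  N18 sheds 119 L/s: no online neighbours, lost.
  N4 sheds 270 L/s to N12: 270 each.
    N12: 38+270 = 308 > 60
Round 5 — N12 seizes.
  N12 sheds 308 L/s: no online neighbours, lost.
No further seizures.

5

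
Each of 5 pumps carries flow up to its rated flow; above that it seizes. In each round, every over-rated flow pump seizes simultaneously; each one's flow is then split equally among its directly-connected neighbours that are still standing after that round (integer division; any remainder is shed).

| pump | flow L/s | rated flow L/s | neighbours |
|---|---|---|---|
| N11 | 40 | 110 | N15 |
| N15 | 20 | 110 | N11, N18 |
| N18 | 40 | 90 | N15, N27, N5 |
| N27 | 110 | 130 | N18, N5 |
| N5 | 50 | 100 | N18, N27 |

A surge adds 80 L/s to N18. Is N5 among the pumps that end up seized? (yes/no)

yes

Round 1 — N18 at 120 > 90. N18 seizes.
  N18 sheds 120 L/s to N15, N27, N5: 40 each.
    N15: 20+40 = 60 ≤ 110
    N27: 110+40 = 150 > 130
    N5: 50+40 = 90 ≤ 100
Round 2 — N27 seizes.
  N27 sheds 150 L/s to N5: 150 each.
    N5: 90+150 = 240 > 100
Round 3 — N5 seizes.
  N5 sheds 240 L/s: no online neighbours, lost.
No further seizures.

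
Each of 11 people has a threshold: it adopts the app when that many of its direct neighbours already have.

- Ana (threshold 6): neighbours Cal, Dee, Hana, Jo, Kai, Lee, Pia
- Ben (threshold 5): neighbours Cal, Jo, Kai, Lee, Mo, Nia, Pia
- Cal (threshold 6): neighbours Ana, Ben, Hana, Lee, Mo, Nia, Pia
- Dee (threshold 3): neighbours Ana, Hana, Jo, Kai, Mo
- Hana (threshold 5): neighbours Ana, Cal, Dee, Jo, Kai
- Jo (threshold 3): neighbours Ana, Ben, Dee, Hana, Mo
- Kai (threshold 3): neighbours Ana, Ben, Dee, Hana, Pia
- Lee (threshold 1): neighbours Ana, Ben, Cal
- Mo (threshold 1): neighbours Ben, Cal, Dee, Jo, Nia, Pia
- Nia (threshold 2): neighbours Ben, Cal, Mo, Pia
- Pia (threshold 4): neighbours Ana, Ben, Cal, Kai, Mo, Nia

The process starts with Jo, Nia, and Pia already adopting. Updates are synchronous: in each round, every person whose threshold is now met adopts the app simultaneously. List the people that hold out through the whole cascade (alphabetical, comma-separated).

Round 1 — Jo, Nia, Pia adopt the app (initial).
Round 2 — checking thresholds:
  Ana: 2 of 7 neighbours < 6, holds.
  Ben: 3 of 7 neighbours < 5, holds.
  Cal: 2 of 7 neighbours < 6, holds.
  Dee: 1 of 5 neighbours < 3, holds.
  Hana: 1 of 5 neighbours < 5, holds.
  Kai: 1 of 5 neighbours < 3, holds.
  Mo: 3 of 6 neighbours ≥ 1, adopts the app.
Round 3 — no new adoptions; cascade stops.

Ana, Ben, Cal, Dee, Hana, Kai, Lee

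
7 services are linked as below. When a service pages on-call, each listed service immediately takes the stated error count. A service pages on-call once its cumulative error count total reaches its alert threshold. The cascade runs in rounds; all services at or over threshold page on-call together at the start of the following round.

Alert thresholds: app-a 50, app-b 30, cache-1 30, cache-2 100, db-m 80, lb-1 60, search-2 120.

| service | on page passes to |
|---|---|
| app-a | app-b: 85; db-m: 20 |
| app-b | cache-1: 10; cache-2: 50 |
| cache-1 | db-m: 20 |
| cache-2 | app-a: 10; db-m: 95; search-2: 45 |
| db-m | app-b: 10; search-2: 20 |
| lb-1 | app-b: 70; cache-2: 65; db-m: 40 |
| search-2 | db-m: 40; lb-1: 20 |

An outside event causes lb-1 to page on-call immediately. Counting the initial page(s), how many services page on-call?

Round 1 — lb-1 pages on-call (initial).
  app-b: +70 → 70 ≥ 30
  cache-2: +65 → 65 < 100
  db-m: +40 → 40 < 80
Round 2 — app-b pages on-call.
  cache-1: +10 → 10 < 30
  cache-2: +50 → 115 ≥ 100
Round 3 — cache-2 pages on-call.
  app-a: +10 → 10 < 50
  db-m: +95 → 135 ≥ 80
  search-2: +45 → 45 < 120
Round 4 — db-m pages on-call.
  search-2: +20 → 65 < 120
No further pages.

4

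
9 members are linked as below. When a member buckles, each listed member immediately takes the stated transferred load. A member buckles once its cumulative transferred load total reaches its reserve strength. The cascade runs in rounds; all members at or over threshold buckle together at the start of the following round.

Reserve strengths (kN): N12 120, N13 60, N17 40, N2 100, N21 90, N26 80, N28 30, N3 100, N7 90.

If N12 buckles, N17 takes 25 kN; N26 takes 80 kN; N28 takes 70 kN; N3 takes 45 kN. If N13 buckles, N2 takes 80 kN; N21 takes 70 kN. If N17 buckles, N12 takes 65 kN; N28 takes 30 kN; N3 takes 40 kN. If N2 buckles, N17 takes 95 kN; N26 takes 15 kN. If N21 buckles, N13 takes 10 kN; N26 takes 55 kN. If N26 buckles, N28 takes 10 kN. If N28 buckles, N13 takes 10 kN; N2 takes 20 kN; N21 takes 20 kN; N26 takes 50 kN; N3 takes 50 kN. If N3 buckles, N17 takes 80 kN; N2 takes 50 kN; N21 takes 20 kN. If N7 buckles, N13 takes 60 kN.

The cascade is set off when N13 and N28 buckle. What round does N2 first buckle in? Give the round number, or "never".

2

Round 1 — N13, N28 buckle (initial).
  N2: +80+20 → 100 ≥ 100
  N21: +70+20 → 90 ≥ 90
  N26: +50 → 50 < 80
  N3: +50 → 50 < 100
Round 2 — N2, N21 buckle.
  N17: +95 → 95 ≥ 40
  N26: +15+55 → 120 ≥ 80
Round 3 — N17, N26 buckle.
  N12: +65 → 65 < 120
  N3: +40 → 90 < 100
No further bucklings.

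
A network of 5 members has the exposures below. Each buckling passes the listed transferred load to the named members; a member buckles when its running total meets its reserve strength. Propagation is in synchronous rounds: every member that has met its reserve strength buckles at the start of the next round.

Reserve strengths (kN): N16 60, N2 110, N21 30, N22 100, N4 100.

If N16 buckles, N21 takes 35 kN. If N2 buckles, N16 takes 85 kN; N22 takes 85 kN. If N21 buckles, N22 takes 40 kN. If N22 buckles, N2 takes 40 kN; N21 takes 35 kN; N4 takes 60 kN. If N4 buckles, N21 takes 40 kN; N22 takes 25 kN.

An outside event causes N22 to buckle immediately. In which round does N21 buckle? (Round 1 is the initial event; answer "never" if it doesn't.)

2

Round 1 — N22 buckles (initial).
  N2: +40 → 40 < 110
  N21: +35 → 35 ≥ 30
  N4: +60 → 60 < 100
Round 2 — N21 buckles.
No further bucklings.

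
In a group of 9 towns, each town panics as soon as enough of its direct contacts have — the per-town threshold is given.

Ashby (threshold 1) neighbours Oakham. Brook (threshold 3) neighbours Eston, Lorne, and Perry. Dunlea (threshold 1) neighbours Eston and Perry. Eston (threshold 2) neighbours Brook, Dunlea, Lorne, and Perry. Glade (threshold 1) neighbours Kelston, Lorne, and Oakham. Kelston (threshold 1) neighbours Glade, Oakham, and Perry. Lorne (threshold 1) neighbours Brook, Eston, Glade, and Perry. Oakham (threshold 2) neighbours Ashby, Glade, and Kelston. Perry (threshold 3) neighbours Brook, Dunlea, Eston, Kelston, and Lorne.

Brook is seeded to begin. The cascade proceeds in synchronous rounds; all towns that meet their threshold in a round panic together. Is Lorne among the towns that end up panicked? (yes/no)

yes

Round 1 — Brook panics (initial).
Round 2 — checking thresholds:
  Eston: 1 of 4 neighbours < 2, below threshold.
  Lorne: 1 of 4 neighbours ≥ 1, panics.
  Perry: 1 of 5 neighbours < 3, below threshold.
Round 3 — checking thresholds:
  Eston: 2 of 4 neighbours ≥ 2, panics.
  Glade: 1 of 3 neighbours ≥ 1, panics.
  Perry: 2 of 5 neighbours < 3, below threshold.
Round 4 — checking thresholds:
  Dunlea: 1 of 2 neighbours ≥ 1, panics.
  Kelston: 1 of 3 neighbours ≥ 1, panics.
  Oakham: 1 of 3 neighbours < 2, below threshold.
  Perry: 3 of 5 neighbours ≥ 3, panics.
Round 5 — checking thresholds:
  Oakham: 2 of 3 neighbours ≥ 2, panics.
Round 6 — checking thresholds:
  Ashby: 1 of 1 neighbours ≥ 1, panics.
Round 7 — no new panics; cascade stops.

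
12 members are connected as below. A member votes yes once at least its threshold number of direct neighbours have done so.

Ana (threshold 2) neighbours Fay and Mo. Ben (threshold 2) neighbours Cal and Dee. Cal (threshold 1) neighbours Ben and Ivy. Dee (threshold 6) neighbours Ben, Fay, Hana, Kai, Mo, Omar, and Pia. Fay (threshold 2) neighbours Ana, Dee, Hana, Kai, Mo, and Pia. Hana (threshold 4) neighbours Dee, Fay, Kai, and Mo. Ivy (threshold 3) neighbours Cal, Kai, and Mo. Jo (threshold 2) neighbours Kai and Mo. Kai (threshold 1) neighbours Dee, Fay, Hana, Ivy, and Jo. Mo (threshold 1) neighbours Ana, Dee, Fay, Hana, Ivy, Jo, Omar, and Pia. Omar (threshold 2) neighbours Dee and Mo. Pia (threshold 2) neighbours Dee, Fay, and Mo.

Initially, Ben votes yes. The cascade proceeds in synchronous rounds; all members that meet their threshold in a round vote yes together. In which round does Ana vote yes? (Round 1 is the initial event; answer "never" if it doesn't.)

Round 1 — Ben votes yes (initial).
Round 2 — checking thresholds:
  Cal: 1 of 2 neighbours ≥ 1, votes yes.
  Dee: 1 of 7 neighbours < 6, not yet.
Round 3 — no new yes votes; cascade stops.

never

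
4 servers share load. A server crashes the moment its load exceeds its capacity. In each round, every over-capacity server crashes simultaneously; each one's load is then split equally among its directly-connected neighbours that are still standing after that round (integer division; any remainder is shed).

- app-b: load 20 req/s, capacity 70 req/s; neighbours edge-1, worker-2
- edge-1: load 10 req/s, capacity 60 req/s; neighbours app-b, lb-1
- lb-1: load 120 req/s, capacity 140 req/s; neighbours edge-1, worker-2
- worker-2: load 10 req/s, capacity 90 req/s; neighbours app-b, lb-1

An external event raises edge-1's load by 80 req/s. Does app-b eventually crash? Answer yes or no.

Round 1 — edge-1 at 90 > 60. edge-1 crashes.
  edge-1 sheds 90 req/s to app-b, lb-1: 45 each.
    app-b: 20+45 = 65 ≤ 70
    lb-1: 120+45 = 165 > 140
Round 2 — lb-1 crashes.
  lb-1 sheds 165 req/s to worker-2: 165 each.
    worker-2: 10+165 = 175 > 90
Round 3 — worker-2 crashes.
  worker-2 sheds 175 req/s to app-b: 175 each.
    app-b: 65+175 = 240 > 70
Round 4 — app-b crashes.
  app-b sheds 240 req/s: no online neighbours, lost.
No further crashes.

yes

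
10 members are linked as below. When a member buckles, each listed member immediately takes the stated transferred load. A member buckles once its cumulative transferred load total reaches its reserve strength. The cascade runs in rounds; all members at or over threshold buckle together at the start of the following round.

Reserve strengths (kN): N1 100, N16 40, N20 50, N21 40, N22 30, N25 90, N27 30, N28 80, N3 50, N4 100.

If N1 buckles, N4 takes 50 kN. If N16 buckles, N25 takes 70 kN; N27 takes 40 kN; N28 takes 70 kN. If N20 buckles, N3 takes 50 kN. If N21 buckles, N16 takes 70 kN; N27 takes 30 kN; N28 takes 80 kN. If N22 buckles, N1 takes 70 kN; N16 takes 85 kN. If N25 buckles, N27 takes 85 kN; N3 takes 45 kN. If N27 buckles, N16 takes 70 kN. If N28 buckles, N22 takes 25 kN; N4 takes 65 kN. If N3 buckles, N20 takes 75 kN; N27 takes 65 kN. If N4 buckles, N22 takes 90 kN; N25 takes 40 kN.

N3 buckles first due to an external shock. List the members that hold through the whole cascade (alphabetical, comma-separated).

Round 1 — N3 buckles (initial).
  N20: +75 → 75 ≥ 50
  N27: +65 → 65 ≥ 30
Round 2 — N20, N27 buckle.
  N16: +70 → 70 ≥ 40
Round 3 — N16 buckles.
  N25: +70 → 70 < 90
  N28: +70 → 70 < 80
No further bucklings.

N1, N21, N22, N25, N28, N4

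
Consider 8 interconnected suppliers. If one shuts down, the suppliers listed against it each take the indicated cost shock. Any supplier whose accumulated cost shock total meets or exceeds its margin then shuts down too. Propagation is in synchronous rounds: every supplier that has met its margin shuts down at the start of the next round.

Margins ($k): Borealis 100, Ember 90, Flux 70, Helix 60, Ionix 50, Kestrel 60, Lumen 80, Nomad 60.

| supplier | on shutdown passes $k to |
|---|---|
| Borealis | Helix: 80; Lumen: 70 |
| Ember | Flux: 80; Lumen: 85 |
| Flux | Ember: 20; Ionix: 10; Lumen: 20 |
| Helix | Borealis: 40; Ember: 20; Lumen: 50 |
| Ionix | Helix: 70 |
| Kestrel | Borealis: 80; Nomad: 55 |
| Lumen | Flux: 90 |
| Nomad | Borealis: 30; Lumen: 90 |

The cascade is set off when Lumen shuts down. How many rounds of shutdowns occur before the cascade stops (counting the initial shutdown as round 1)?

2

Round 1 — Lumen shuts down (initial).
  Flux: +90 → 90 ≥ 70
Round 2 — Flux shuts down.
  Ember: +20 → 20 < 90
  Ionix: +10 → 10 < 50
No further shutdowns.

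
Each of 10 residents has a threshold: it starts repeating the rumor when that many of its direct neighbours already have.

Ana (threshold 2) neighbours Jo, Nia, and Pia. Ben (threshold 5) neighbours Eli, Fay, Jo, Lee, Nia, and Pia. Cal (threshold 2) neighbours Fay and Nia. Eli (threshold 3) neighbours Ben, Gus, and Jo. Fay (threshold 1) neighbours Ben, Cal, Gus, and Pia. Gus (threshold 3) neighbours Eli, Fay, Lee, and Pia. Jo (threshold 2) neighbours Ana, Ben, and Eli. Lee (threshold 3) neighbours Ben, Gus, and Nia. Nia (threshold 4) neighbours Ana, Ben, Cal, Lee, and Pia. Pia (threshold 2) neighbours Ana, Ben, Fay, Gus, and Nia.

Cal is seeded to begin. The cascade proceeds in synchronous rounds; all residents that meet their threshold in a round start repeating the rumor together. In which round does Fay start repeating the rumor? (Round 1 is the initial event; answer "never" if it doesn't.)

Round 1 — Cal starts repeating the rumor (initial).
Round 2 — checking thresholds:
  Fay: 1 of 4 neighbours ≥ 1, starts repeating the rumor.
  Nia: 1 of 5 neighbours < 4, not yet.
Round 3 — no new spreads; cascade stops.

2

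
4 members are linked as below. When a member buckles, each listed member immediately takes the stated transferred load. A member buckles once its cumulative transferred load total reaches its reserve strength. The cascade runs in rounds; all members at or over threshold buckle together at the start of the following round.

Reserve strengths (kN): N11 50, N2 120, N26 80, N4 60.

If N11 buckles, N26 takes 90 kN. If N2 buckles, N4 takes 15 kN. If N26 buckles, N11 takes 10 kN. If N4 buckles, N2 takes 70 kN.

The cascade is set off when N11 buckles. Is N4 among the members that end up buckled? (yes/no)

no

Round 1 — N11 buckles (initial).
  N26: +90 → 90 ≥ 80
Round 2 — N26 buckles.
No further bucklings.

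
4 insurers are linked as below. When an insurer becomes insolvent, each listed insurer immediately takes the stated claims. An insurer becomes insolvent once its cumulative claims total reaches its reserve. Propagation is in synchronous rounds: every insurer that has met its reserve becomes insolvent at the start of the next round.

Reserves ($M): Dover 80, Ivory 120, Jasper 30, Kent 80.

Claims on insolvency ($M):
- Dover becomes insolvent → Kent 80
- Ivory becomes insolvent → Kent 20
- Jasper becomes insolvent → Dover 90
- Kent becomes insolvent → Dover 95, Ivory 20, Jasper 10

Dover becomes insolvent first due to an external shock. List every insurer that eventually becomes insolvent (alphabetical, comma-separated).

Dover, Kent

Round 1 — Dover becomes insolvent (initial).
  Kent: +80 → 80 ≥ 80
Round 2 — Kent becomes insolvent.
  Ivory: +20 → 20 < 120
  Jasper: +10 → 10 < 30
No further insolvencies.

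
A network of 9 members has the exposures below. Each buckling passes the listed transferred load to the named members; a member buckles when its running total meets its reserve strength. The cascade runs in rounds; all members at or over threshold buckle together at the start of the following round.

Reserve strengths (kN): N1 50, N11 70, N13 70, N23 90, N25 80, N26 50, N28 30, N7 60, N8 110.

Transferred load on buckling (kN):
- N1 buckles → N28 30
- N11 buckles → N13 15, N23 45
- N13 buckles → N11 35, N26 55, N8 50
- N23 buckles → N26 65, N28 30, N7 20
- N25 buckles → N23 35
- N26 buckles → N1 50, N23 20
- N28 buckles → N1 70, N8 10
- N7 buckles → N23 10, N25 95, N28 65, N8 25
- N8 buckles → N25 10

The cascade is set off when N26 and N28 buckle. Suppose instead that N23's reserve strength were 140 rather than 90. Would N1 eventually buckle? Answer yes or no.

With N23's reserve strength at 140:
Round 1 — N26, N28 buckle (initial).
  N1: +50+70 → 120 ≥ 50
  N23: +20 → 20 < 140
  N8: +10 → 10 < 110
Round 2 — N1 buckles.
No further bucklings.

yes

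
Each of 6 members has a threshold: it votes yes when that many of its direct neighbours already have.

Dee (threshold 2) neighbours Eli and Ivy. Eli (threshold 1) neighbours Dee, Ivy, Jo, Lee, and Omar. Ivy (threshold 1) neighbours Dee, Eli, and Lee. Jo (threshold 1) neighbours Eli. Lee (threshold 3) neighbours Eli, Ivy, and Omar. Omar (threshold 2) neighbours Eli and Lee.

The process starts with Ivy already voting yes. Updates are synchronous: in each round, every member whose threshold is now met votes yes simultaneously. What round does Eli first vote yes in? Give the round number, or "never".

2

Round 1 — Ivy votes yes (initial).
Round 2 — checking thresholds:
  Dee: 1 of 2 neighbours < 2, below threshold.
  Eli: 1 of 5 neighbours ≥ 1, votes yes.
  Lee: 1 of 3 neighbours < 3, below threshold.
Round 3 — checking thresholds:
  Dee: 2 of 2 neighbours ≥ 2, votes yes.
  Jo: 1 of 1 neighbours ≥ 1, votes yes.
  Lee: 2 of 3 neighbours < 3, below threshold.
  Omar: 1 of 2 neighbours < 2, below threshold.
Round 4 — no new yes votes; cascade stops.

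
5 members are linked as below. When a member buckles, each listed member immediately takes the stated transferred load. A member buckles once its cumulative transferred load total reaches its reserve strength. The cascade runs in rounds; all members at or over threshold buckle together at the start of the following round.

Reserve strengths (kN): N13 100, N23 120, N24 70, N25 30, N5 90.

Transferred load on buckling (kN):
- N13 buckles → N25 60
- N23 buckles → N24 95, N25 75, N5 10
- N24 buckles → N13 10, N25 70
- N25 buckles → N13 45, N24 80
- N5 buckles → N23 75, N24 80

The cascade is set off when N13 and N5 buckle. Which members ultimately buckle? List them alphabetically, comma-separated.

N13, N24, N25, N5

Round 1 — N13, N5 buckle (initial).
  N23: +75 → 75 < 120
  N24: +80 → 80 ≥ 70
  N25: +60 → 60 ≥ 30
Round 2 — N24, N25 buckle.
No further bucklings.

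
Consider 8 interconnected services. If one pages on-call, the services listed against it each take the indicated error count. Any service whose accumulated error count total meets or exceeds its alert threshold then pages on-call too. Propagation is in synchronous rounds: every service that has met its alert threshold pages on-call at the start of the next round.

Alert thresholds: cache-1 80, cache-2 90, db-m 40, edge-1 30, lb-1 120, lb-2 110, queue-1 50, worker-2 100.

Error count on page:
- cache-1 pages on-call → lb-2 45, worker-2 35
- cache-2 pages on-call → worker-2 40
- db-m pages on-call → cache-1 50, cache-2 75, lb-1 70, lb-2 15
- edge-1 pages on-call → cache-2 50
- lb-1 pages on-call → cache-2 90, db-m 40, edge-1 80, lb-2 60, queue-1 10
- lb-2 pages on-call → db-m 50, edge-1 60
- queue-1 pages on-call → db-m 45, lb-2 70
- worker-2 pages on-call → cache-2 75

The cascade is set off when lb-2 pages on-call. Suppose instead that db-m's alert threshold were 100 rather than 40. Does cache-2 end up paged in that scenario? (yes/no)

With db-m's alert threshold at 100:
Round 1 — lb-2 pages on-call (initial).
  db-m: +50 → 50 < 100
  edge-1: +60 → 60 ≥ 30
Round 2 — edge-1 pages on-call.
  cache-2: +50 → 50 < 90
No further pages.

no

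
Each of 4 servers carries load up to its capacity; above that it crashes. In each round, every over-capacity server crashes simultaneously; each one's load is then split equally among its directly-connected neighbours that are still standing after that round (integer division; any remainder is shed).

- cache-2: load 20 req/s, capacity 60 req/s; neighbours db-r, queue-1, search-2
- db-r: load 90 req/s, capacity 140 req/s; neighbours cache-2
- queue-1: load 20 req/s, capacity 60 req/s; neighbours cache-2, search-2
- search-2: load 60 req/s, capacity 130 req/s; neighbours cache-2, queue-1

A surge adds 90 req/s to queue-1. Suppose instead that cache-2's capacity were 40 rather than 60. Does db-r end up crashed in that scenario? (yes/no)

With cache-2's capacity at 40:
Round 1 — queue-1 at 110 > 60. queue-1 crashes.
  queue-1 sheds 110 req/s to cache-2, search-2: 55 each.
    cache-2: 20+55 = 75 > 40
    search-2: 60+55 = 115 ≤ 130
Round 2 — cache-2 crashes.
  cache-2 sheds 75 req/s to db-r, search-2: 37 each (1 lost).
    db-r: 90+37 = 127 ≤ 140
    search-2: 115+37 = 152 > 130
Round 3 — search-2 crashes.
  search-2 sheds 152 req/s: no online neighbours, lost.
No further crashes.

no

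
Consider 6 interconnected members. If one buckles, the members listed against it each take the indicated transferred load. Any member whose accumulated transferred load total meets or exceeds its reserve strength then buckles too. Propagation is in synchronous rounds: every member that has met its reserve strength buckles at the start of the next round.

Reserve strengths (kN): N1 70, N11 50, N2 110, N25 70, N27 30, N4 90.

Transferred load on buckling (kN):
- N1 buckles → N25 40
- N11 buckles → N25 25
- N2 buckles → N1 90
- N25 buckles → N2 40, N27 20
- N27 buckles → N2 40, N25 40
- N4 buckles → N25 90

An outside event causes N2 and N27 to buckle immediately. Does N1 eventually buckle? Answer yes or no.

Round 1 — N2, N27 buckle (initial).
  N1: +90 → 90 ≥ 70
  N25: +40 → 40 < 70
Round 2 — N1 buckles.
  N25: +40 → 80 ≥ 70
Round 3 — N25 buckles.
No further bucklings.

yes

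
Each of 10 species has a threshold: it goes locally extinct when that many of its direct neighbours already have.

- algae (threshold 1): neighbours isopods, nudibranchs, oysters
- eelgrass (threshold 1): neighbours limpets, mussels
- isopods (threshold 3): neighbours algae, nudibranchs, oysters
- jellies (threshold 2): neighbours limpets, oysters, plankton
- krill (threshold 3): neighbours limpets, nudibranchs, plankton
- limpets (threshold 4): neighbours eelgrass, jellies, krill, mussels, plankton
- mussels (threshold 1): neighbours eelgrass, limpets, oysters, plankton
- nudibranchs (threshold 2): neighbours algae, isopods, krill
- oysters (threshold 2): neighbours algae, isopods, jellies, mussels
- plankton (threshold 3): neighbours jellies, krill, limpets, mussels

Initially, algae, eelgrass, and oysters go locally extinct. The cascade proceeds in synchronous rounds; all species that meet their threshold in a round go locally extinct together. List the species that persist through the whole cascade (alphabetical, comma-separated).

Round 1 — algae, eelgrass, oysters go locally extinct (initial).
Round 2 — checking thresholds:
  isopods: 2 of 3 neighbours < 3, not yet.
  jellies: 1 of 3 neighbours < 2, not yet.
  limpets: 1 of 5 neighbours < 4, not yet.
  mussels: 2 of 4 neighbours ≥ 1, goes locally extinct.
  nudibranchs: 1 of 3 neighbours < 2, not yet.
Round 3 — no new extinctions; cascade stops.

isopods, jellies, krill, limpets, nudibranchs, plankton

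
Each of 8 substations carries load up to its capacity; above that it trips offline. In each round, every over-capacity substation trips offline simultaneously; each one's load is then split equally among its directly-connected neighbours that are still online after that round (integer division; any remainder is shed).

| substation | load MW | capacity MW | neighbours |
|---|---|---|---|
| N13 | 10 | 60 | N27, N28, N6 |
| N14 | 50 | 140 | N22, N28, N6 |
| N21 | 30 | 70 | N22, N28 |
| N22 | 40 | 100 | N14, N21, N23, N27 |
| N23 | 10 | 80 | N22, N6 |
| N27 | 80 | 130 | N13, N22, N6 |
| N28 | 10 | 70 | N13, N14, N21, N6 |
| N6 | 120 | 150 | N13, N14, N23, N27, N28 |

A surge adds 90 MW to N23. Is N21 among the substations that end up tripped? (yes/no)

no

Round 1 — N23 at 100 > 80. N23 trips offline.
  N23 sheds 100 MW to N22, N6: 50 each.
    N22: 40+50 = 90 ≤ 100
    N6: 120+50 = 170 > 150
Round 2 — N6 trips offline.
  N6 sheds 170 MW to N13, N14, N27, N28: 42 each (2 lost).
    N13: 10+42 = 52 ≤ 60
    N14: 50+42 = 92 ≤ 140
    N27: 80+42 = 122 ≤ 130
    N28: 10+42 = 52 ≤ 70
No further trips.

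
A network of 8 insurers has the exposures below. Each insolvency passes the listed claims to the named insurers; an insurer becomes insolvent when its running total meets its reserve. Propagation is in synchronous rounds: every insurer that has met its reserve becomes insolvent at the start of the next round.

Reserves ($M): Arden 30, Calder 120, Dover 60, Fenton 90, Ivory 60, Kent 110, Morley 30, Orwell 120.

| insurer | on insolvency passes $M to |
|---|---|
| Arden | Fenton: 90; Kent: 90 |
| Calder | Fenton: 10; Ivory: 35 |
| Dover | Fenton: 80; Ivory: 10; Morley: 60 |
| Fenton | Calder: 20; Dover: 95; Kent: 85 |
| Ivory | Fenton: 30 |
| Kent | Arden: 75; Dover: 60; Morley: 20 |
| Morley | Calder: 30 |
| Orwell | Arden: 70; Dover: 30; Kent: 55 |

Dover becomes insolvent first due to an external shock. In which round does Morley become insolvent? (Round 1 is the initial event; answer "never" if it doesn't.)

2

Round 1 — Dover becomes insolvent (initial).
  Fenton: +80 → 80 < 90
  Ivory: +10 → 10 < 60
  Morley: +60 → 60 ≥ 30
Round 2 — Morley becomes insolvent.
  Calder: +30 → 30 < 120
No further insolvencies.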